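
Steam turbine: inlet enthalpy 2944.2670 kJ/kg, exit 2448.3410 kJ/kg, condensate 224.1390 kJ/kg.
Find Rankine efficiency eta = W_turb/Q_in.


W = 495.9260 kJ/kg
Q_in = 2720.1280 kJ/kg
eta = 0.1823 = 18.2317%

eta = 18.2317%


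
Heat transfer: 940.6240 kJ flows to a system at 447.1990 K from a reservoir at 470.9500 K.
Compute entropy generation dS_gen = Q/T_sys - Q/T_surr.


dS_sys = 940.6240/447.1990 = 2.1034 kJ/K
dS_surr = -940.6240/470.9500 = -1.9973 kJ/K
dS_gen = 2.1034 - 1.9973 = 0.1061 kJ/K (irreversible)

dS_gen = 0.1061 kJ/K, irreversible


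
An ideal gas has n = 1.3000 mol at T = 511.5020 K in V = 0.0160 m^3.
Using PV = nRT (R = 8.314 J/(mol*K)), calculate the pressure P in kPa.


P = nRT/V = 1.3000 * 8.314 * 511.5020 / 0.0160
= 5528.4159 / 0.0160 = 345525.9948 Pa = 345.5260 kPa

345.5260 kPa


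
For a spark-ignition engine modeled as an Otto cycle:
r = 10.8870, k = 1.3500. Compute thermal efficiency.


r^(k-1) = 2.3063
eta = 1 - 1/2.3063 = 0.5664 = 56.6407%

56.6407%


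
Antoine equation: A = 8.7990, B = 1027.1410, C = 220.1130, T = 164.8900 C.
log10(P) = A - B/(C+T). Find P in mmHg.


C+T = 385.0030
B/(C+T) = 2.6679
log10(P) = 8.7990 - 2.6679 = 6.1311
P = 10^6.1311 = 1352452.7066 mmHg

1352452.7066 mmHg


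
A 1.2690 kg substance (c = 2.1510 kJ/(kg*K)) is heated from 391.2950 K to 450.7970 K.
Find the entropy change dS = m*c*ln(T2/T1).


T2/T1 = 1.1521
ln(T2/T1) = 0.1416
dS = 1.2690 * 2.1510 * 0.1416 = 0.3864 kJ/K

0.3864 kJ/K


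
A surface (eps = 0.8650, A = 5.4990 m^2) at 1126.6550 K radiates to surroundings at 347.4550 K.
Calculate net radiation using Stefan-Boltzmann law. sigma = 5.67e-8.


T^4 = 1.6113e+12
Tsurr^4 = 1.4575e+10
Q = 0.8650 * 5.67e-8 * 5.4990 * 1.5967e+12 = 430626.1639 W

430626.1639 W


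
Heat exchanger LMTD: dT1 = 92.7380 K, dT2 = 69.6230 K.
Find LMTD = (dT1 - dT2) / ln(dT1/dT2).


dT1/dT2 = 1.3320
ln(dT1/dT2) = 0.2867
LMTD = 23.1150 / 0.2867 = 80.6290 K

80.6290 K


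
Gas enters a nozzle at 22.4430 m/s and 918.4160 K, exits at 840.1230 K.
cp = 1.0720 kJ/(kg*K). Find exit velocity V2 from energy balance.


dT = 78.2930 K
2*cp*1000*dT = 167860.1920
V1^2 = 503.6882
V2 = sqrt(168363.8802) = 410.3217 m/s

410.3217 m/s


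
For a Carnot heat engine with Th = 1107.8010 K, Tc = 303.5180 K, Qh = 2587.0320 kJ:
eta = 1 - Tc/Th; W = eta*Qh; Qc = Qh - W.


eta = 1 - 303.5180/1107.8010 = 0.7260
W = 0.7260 * 2587.0320 = 1878.2307 kJ
Qc = 2587.0320 - 1878.2307 = 708.8013 kJ

eta = 72.6018%, W = 1878.2307 kJ, Qc = 708.8013 kJ


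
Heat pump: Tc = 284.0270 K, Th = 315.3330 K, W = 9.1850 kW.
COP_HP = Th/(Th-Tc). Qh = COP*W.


COP = 315.3330 / 31.3060 = 10.0726
Qh = 10.0726 * 9.1850 = 92.5169 kW

COP = 10.0726, Qh = 92.5169 kW


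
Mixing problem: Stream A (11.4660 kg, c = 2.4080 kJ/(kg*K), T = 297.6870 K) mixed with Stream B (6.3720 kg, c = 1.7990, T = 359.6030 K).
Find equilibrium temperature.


num = 12341.3874
den = 39.0734
Tf = 315.8517 K

315.8517 K


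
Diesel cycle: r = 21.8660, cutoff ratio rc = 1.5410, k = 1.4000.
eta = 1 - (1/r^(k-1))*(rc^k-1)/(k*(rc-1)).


r^(k-1) = 3.4348
rc^k = 1.8320
eta = 0.6802 = 68.0194%

68.0194%


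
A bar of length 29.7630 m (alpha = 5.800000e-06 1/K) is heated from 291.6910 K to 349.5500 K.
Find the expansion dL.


dT = 57.8590 K
dL = 5.800000e-06 * 29.7630 * 57.8590 = 0.009988 m
L_final = 29.772988 m

dL = 0.009988 m


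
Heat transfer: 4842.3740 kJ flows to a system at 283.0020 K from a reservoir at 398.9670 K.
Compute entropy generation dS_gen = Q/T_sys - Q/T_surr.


dS_sys = 4842.3740/283.0020 = 17.1107 kJ/K
dS_surr = -4842.3740/398.9670 = -12.1373 kJ/K
dS_gen = 17.1107 - 12.1373 = 4.9735 kJ/K (irreversible)

dS_gen = 4.9735 kJ/K, irreversible


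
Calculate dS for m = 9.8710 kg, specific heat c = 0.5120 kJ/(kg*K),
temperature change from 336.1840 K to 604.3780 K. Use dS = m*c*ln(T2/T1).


T2/T1 = 1.7978
ln(T2/T1) = 0.5865
dS = 9.8710 * 0.5120 * 0.5865 = 2.9644 kJ/K

2.9644 kJ/K


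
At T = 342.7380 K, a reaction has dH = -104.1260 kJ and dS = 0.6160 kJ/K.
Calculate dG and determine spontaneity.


T*dS = 342.7380 * 0.6160 = 211.1266 kJ
dG = -104.1260 - 211.1266 = -315.2526 kJ (spontaneous)

dG = -315.2526 kJ, spontaneous


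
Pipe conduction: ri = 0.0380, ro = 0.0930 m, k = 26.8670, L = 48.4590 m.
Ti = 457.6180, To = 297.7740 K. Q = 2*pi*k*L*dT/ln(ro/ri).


dT = 159.8440 K
ln(ro/ri) = 0.8950
Q = 2*pi*26.8670*48.4590*159.8440 / 0.8950 = 1460966.7272 W

1460966.7272 W


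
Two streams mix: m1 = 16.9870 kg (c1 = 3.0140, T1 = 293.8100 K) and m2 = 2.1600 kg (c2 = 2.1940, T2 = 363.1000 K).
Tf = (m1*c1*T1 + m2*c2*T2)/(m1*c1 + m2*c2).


num = 16763.4701
den = 55.9379
Tf = 299.6802 K

299.6802 K


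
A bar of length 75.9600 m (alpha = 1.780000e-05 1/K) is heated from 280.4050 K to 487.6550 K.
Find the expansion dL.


dT = 207.2500 K
dL = 1.780000e-05 * 75.9600 * 207.2500 = 0.280220 m
L_final = 76.240220 m

dL = 0.280220 m


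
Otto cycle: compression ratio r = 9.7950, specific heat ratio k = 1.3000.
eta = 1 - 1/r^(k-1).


r^(k-1) = 1.9829
eta = 1 - 1/1.9829 = 0.4957 = 49.5689%

49.5689%


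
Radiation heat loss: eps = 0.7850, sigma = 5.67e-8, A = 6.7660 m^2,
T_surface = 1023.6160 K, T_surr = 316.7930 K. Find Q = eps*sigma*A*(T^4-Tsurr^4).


T^4 = 1.0979e+12
Tsurr^4 = 1.0072e+10
Q = 0.7850 * 5.67e-8 * 6.7660 * 1.0878e+12 = 327589.8291 W

327589.8291 W


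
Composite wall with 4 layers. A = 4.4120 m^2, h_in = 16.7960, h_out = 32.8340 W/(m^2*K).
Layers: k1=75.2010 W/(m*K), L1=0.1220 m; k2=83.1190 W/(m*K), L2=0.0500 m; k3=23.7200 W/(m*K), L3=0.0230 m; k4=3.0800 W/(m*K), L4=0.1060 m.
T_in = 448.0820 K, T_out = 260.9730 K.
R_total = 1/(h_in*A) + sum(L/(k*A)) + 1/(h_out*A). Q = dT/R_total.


R_conv_in = 1/(16.7960*4.4120) = 0.0135
R_1 = 0.1220/(75.2010*4.4120) = 0.0004
R_2 = 0.0500/(83.1190*4.4120) = 0.0001
R_3 = 0.0230/(23.7200*4.4120) = 0.0002
R_4 = 0.1060/(3.0800*4.4120) = 0.0078
R_conv_out = 1/(32.8340*4.4120) = 0.0069
R_total = 0.0289 K/W
Q = 187.1090 / 0.0289 = 6469.4628 W

R_total = 0.0289 K/W, Q = 6469.4628 W


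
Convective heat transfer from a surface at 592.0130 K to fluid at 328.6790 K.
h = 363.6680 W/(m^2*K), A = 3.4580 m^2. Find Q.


dT = 263.3340 K
Q = 363.6680 * 3.4580 * 263.3340 = 331159.3436 W

331159.3436 W


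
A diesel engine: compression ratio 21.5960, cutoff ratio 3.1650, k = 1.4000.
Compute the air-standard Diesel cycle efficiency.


r^(k-1) = 3.4178
rc^k = 5.0179
eta = 0.6121 = 61.2149%

61.2149%


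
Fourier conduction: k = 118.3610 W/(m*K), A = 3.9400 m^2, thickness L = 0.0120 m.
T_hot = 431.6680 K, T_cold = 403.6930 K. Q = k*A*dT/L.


dT = 27.9750 K
Q = 118.3610 * 3.9400 * 27.9750 / 0.0120 = 1087160.5801 W

1087160.5801 W


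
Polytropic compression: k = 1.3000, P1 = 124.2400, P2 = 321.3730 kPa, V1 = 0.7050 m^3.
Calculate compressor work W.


(k-1)/k = 0.2308
(P2/P1)^exp = 1.2452
W = 4.3333 * 124.2400 * 0.7050 * (1.2452 - 1) = 93.0778 kJ

93.0778 kJ


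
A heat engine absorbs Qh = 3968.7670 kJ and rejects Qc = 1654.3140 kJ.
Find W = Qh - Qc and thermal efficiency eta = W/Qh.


W = 3968.7670 - 1654.3140 = 2314.4530 kJ
eta = 2314.4530 / 3968.7670 = 0.5832 = 58.3167%

W = 2314.4530 kJ, eta = 58.3167%


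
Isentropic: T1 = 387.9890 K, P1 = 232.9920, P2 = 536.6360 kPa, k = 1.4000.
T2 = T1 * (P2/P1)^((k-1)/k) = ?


(k-1)/k = 0.2857
(P2/P1)^exp = 1.2692
T2 = 387.9890 * 1.2692 = 492.4303 K

492.4303 K


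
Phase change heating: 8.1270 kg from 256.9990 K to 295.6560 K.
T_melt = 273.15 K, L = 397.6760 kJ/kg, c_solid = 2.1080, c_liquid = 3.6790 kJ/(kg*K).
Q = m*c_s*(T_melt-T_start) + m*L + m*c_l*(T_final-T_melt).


Q1 (sensible, solid) = 8.1270 * 2.1080 * 16.1510 = 276.6943 kJ
Q2 (latent) = 8.1270 * 397.6760 = 3231.9129 kJ
Q3 (sensible, liquid) = 8.1270 * 3.6790 * 22.5060 = 672.9121 kJ
Q_total = 4181.5193 kJ

4181.5193 kJ


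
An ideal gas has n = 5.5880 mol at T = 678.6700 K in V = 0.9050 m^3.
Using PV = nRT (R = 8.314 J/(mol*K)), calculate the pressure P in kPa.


P = nRT/V = 5.5880 * 8.314 * 678.6700 / 0.9050
= 31530.0798 / 0.9050 = 34839.8672 Pa = 34.8399 kPa

34.8399 kPa


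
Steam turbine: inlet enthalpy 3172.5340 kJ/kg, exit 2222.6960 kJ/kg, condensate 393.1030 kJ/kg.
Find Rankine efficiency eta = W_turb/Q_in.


W = 949.8380 kJ/kg
Q_in = 2779.4310 kJ/kg
eta = 0.3417 = 34.1738%

eta = 34.1738%


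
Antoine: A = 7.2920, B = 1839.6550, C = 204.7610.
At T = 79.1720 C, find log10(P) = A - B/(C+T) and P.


C+T = 283.9330
B/(C+T) = 6.4792
log10(P) = 7.2920 - 6.4792 = 0.8128
P = 10^0.8128 = 6.4985 mmHg

6.4985 mmHg


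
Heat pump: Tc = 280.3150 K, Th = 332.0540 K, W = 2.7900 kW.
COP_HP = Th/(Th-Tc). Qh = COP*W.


COP = 332.0540 / 51.7390 = 6.4179
Qh = 6.4179 * 2.7900 = 17.9058 kW

COP = 6.4179, Qh = 17.9058 kW


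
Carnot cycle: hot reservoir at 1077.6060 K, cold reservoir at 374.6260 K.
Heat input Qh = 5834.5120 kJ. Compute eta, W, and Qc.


eta = 1 - 374.6260/1077.6060 = 0.6524
W = 0.6524 * 5834.5120 = 3806.1641 kJ
Qc = 5834.5120 - 3806.1641 = 2028.3479 kJ

eta = 65.2353%, W = 3806.1641 kJ, Qc = 2028.3479 kJ


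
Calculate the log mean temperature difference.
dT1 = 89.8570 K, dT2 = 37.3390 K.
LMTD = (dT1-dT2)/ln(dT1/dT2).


dT1/dT2 = 2.4065
ln(dT1/dT2) = 0.8782
LMTD = 52.5180 / 0.8782 = 59.8032 K

59.8032 K


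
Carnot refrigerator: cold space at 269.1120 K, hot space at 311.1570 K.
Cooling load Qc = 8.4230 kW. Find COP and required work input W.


COP = 269.1120 / 42.0450 = 6.4006
W = 8.4230 / 6.4006 = 1.3160 kW

COP = 6.4006, W = 1.3160 kW


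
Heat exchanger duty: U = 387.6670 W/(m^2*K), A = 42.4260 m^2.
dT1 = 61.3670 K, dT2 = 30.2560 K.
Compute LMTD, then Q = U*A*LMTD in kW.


LMTD = 43.9932 K
Q = 387.6670 * 42.4260 * 43.9932 = 723562.9533 W = 723.5630 kW

723.5630 kW


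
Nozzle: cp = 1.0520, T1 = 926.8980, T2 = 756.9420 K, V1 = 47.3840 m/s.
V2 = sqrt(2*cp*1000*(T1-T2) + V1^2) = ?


dT = 169.9560 K
2*cp*1000*dT = 357587.4240
V1^2 = 2245.2435
V2 = sqrt(359832.6675) = 599.8605 m/s

599.8605 m/s


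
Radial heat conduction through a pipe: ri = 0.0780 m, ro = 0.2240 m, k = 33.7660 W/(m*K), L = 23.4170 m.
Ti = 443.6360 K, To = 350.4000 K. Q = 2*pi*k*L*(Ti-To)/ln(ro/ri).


dT = 93.2360 K
ln(ro/ri) = 1.0549
Q = 2*pi*33.7660*23.4170*93.2360 / 1.0549 = 439084.1459 W

439084.1459 W


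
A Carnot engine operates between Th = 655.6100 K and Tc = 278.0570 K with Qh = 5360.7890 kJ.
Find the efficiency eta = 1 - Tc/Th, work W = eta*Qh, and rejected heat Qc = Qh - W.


eta = 1 - 278.0570/655.6100 = 0.5759
W = 0.5759 * 5360.7890 = 3087.1737 kJ
Qc = 5360.7890 - 3087.1737 = 2273.6153 kJ

eta = 57.5880%, W = 3087.1737 kJ, Qc = 2273.6153 kJ


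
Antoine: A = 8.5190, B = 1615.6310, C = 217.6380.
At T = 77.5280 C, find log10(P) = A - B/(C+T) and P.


C+T = 295.1660
B/(C+T) = 5.4736
log10(P) = 8.5190 - 5.4736 = 3.0454
P = 10^3.0454 = 1110.1070 mmHg

1110.1070 mmHg


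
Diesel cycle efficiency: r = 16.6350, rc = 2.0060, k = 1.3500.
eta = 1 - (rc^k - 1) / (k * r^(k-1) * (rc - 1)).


r^(k-1) = 2.6752
rc^k = 2.5595
eta = 0.5708 = 57.0778%

57.0778%


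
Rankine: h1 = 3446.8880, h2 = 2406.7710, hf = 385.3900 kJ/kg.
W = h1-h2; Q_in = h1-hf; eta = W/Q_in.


W = 1040.1170 kJ/kg
Q_in = 3061.4980 kJ/kg
eta = 0.3397 = 33.9741%

eta = 33.9741%


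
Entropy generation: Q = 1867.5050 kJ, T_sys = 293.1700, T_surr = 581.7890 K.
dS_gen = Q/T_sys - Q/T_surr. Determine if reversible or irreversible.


dS_sys = 1867.5050/293.1700 = 6.3700 kJ/K
dS_surr = -1867.5050/581.7890 = -3.2099 kJ/K
dS_gen = 6.3700 - 3.2099 = 3.1601 kJ/K (irreversible)

dS_gen = 3.1601 kJ/K, irreversible


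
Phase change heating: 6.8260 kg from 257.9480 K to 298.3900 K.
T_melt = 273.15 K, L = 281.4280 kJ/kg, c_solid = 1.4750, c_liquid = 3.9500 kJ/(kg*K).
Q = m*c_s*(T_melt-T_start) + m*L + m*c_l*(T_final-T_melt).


Q1 (sensible, solid) = 6.8260 * 1.4750 * 15.2020 = 153.0591 kJ
Q2 (latent) = 6.8260 * 281.4280 = 1921.0275 kJ
Q3 (sensible, liquid) = 6.8260 * 3.9500 * 25.2400 = 680.5385 kJ
Q_total = 2754.6251 kJ

2754.6251 kJ


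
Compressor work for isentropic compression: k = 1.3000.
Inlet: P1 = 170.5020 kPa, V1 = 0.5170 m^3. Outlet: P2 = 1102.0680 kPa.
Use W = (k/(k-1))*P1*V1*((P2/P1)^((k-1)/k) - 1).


(k-1)/k = 0.2308
(P2/P1)^exp = 1.5383
W = 4.3333 * 170.5020 * 0.5170 * (1.5383 - 1) = 205.6105 kJ

205.6105 kJ


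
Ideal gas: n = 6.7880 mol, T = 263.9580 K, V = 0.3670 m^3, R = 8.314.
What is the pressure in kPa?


P = nRT/V = 6.7880 * 8.314 * 263.9580 / 0.3670
= 14896.5838 / 0.3670 = 40590.1465 Pa = 40.5901 kPa

40.5901 kPa


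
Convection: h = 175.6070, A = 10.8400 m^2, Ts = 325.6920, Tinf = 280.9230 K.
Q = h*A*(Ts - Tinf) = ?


dT = 44.7690 K
Q = 175.6070 * 10.8400 * 44.7690 = 85221.3676 W

85221.3676 W


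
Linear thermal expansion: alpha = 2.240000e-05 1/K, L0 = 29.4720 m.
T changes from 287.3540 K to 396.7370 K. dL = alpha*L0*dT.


dT = 109.3830 K
dL = 2.240000e-05 * 29.4720 * 109.3830 = 0.072212 m
L_final = 29.544212 m

dL = 0.072212 m


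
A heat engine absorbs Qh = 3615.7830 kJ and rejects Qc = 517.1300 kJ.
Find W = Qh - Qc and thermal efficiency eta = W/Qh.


W = 3615.7830 - 517.1300 = 3098.6530 kJ
eta = 3098.6530 / 3615.7830 = 0.8570 = 85.6980%

W = 3098.6530 kJ, eta = 85.6980%


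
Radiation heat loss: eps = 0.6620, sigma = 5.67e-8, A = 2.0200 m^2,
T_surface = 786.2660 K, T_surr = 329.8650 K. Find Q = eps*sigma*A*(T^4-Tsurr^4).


T^4 = 3.8219e+11
Tsurr^4 = 1.1840e+10
Q = 0.6620 * 5.67e-8 * 2.0200 * 3.7035e+11 = 28080.4204 W

28080.4204 W


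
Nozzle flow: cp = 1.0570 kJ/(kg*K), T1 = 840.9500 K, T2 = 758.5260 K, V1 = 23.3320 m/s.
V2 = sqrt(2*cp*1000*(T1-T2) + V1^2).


dT = 82.4240 K
2*cp*1000*dT = 174244.3360
V1^2 = 544.3822
V2 = sqrt(174788.7182) = 418.0774 m/s

418.0774 m/s


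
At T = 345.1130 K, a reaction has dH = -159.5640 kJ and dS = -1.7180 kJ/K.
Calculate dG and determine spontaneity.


T*dS = 345.1130 * -1.7180 = -592.9041 kJ
dG = -159.5640 + 592.9041 = 433.3401 kJ (non-spontaneous)

dG = 433.3401 kJ, non-spontaneous


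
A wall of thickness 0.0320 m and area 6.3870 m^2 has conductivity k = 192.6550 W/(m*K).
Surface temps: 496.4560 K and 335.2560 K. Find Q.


dT = 161.2000 K
Q = 192.6550 * 6.3870 * 161.2000 / 0.0320 = 6198580.7057 W

6198580.7057 W


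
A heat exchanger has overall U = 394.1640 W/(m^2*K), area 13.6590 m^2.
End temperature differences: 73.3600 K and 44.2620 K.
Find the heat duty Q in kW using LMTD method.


LMTD = 57.5910 K
Q = 394.1640 * 13.6590 * 57.5910 = 310063.5364 W = 310.0635 kW

310.0635 kW


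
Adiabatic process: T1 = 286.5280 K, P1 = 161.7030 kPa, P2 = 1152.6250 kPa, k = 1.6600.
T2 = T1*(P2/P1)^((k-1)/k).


(k-1)/k = 0.3976
(P2/P1)^exp = 2.1834
T2 = 286.5280 * 2.1834 = 625.6043 K

625.6043 K


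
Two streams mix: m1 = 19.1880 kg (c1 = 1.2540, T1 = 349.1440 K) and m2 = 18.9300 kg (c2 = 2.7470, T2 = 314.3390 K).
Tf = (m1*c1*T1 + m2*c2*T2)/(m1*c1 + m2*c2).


num = 24746.8675
den = 76.0625
Tf = 325.3493 K

325.3493 K


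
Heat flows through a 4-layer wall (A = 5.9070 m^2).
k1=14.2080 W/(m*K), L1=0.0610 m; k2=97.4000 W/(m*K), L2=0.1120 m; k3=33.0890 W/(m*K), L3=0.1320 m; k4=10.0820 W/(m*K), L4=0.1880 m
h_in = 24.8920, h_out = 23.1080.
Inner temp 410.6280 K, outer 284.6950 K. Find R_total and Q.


R_conv_in = 1/(24.8920*5.9070) = 0.0068
R_1 = 0.0610/(14.2080*5.9070) = 0.0007
R_2 = 0.1120/(97.4000*5.9070) = 0.0002
R_3 = 0.1320/(33.0890*5.9070) = 0.0007
R_4 = 0.1880/(10.0820*5.9070) = 0.0032
R_conv_out = 1/(23.1080*5.9070) = 0.0073
R_total = 0.0189 K/W
Q = 125.9330 / 0.0189 = 6669.9388 W

R_total = 0.0189 K/W, Q = 6669.9388 W


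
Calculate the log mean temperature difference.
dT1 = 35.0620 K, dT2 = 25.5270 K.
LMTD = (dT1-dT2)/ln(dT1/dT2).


dT1/dT2 = 1.3735
ln(dT1/dT2) = 0.3174
LMTD = 9.5350 / 0.3174 = 30.0427 K

30.0427 K


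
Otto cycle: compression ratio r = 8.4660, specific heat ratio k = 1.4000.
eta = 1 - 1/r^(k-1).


r^(k-1) = 2.3500
eta = 1 - 1/2.3500 = 0.5745 = 57.4471%

57.4471%


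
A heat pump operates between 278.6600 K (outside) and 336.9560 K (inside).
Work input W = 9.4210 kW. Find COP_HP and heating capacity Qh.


COP = 336.9560 / 58.2960 = 5.7801
Qh = 5.7801 * 9.4210 = 54.4542 kW

COP = 5.7801, Qh = 54.4542 kW


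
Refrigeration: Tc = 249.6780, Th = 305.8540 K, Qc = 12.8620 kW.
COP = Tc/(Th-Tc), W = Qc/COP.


COP = 249.6780 / 56.1760 = 4.4446
W = 12.8620 / 4.4446 = 2.8939 kW

COP = 4.4446, W = 2.8939 kW


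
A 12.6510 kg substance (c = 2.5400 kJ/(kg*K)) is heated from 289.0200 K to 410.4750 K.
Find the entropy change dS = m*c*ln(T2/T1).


T2/T1 = 1.4202
ln(T2/T1) = 0.3508
dS = 12.6510 * 2.5400 * 0.3508 = 11.2731 kJ/K

11.2731 kJ/K


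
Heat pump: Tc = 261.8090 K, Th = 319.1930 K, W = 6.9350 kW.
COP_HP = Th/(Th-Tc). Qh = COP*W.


COP = 319.1930 / 57.3840 = 5.5624
Qh = 5.5624 * 6.9350 = 38.5753 kW

COP = 5.5624, Qh = 38.5753 kW


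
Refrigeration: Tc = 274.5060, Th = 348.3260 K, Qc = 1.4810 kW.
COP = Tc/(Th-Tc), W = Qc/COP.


COP = 274.5060 / 73.8200 = 3.7186
W = 1.4810 / 3.7186 = 0.3983 kW

COP = 3.7186, W = 0.3983 kW


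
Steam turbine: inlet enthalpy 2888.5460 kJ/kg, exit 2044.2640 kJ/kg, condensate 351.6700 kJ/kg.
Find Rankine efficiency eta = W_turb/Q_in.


W = 844.2820 kJ/kg
Q_in = 2536.8760 kJ/kg
eta = 0.3328 = 33.2804%

eta = 33.2804%


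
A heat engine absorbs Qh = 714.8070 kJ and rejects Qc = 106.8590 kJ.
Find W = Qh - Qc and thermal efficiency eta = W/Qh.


W = 714.8070 - 106.8590 = 607.9480 kJ
eta = 607.9480 / 714.8070 = 0.8505 = 85.0507%

W = 607.9480 kJ, eta = 85.0507%


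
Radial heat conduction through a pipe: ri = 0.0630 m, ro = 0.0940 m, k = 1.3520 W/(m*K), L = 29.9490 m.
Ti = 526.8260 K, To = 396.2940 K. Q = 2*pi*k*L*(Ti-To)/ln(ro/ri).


dT = 130.5320 K
ln(ro/ri) = 0.4002
Q = 2*pi*1.3520*29.9490*130.5320 / 0.4002 = 82989.3080 W

82989.3080 W


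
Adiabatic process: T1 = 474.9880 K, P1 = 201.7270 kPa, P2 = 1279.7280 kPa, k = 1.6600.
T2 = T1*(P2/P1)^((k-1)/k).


(k-1)/k = 0.3976
(P2/P1)^exp = 2.0845
T2 = 474.9880 * 2.0845 = 990.1266 K

990.1266 K


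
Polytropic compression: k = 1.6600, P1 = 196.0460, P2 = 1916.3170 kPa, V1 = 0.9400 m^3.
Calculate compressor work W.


(k-1)/k = 0.3976
(P2/P1)^exp = 2.4755
W = 2.5152 * 196.0460 * 0.9400 * (2.4755 - 1) = 683.8815 kJ

683.8815 kJ


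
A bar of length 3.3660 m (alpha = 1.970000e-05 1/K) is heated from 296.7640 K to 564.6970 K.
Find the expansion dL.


dT = 267.9330 K
dL = 1.970000e-05 * 3.3660 * 267.9330 = 0.017767 m
L_final = 3.383767 m

dL = 0.017767 m


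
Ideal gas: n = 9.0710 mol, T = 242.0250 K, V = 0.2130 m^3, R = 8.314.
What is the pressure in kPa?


P = nRT/V = 9.0710 * 8.314 * 242.0250 / 0.2130
= 18252.6286 / 0.2130 = 85693.0918 Pa = 85.6931 kPa

85.6931 kPa


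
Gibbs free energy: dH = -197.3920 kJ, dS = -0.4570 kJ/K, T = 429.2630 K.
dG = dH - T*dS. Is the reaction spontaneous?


T*dS = 429.2630 * -0.4570 = -196.1732 kJ
dG = -197.3920 + 196.1732 = -1.2188 kJ (spontaneous)

dG = -1.2188 kJ, spontaneous


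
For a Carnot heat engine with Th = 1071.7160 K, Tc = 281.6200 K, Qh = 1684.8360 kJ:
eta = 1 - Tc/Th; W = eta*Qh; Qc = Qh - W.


eta = 1 - 281.6200/1071.7160 = 0.7372
W = 0.7372 * 1684.8360 = 1242.1035 kJ
Qc = 1684.8360 - 1242.1035 = 442.7325 kJ

eta = 73.7225%, W = 1242.1035 kJ, Qc = 442.7325 kJ


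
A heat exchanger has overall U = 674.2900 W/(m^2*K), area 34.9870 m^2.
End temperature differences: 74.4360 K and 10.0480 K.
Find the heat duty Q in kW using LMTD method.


LMTD = 32.1527 K
Q = 674.2900 * 34.9870 * 32.1527 = 758527.8001 W = 758.5278 kW

758.5278 kW


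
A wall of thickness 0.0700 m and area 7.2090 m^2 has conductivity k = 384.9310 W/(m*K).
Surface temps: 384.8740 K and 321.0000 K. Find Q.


dT = 63.8740 K
Q = 384.9310 * 7.2090 * 63.8740 / 0.0700 = 2532118.2734 W

2532118.2734 W


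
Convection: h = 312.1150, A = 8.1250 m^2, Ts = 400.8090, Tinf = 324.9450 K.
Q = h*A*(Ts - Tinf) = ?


dT = 75.8640 K
Q = 312.1150 * 8.1250 * 75.8640 = 192386.1254 W

192386.1254 W


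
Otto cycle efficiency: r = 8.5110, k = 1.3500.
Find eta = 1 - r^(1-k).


r^(k-1) = 2.1159
eta = 1 - 1/2.1159 = 0.5274 = 52.7386%

52.7386%


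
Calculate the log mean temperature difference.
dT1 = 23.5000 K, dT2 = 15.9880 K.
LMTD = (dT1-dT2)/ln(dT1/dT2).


dT1/dT2 = 1.4699
ln(dT1/dT2) = 0.3852
LMTD = 7.5120 / 0.3852 = 19.5035 K

19.5035 K


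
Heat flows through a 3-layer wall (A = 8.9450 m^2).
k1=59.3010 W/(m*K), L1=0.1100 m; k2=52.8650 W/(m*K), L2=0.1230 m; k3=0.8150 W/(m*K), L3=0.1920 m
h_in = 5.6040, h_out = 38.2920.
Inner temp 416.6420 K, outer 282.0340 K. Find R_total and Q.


R_conv_in = 1/(5.6040*8.9450) = 0.0199
R_1 = 0.1100/(59.3010*8.9450) = 0.0002
R_2 = 0.1230/(52.8650*8.9450) = 0.0003
R_3 = 0.1920/(0.8150*8.9450) = 0.0263
R_conv_out = 1/(38.2920*8.9450) = 0.0029
R_total = 0.0497 K/W
Q = 134.6080 / 0.0497 = 2709.8915 W

R_total = 0.0497 K/W, Q = 2709.8915 W


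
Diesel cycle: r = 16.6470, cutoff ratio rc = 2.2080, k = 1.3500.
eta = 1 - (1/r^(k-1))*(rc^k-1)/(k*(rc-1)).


r^(k-1) = 2.6759
rc^k = 2.9134
eta = 0.5615 = 56.1535%

56.1535%


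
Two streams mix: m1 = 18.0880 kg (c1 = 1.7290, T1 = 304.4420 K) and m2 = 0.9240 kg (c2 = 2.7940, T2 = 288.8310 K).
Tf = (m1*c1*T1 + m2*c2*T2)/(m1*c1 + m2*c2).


num = 10266.8277
den = 33.8558
Tf = 303.2516 K

303.2516 K


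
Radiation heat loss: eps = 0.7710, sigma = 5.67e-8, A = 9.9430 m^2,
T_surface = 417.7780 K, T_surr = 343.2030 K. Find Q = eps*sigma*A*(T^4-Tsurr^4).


T^4 = 3.0464e+10
Tsurr^4 = 1.3874e+10
Q = 0.7710 * 5.67e-8 * 9.9430 * 1.6590e+10 = 7210.9174 W

7210.9174 W


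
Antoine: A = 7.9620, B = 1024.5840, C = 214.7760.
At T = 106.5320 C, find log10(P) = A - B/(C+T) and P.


C+T = 321.3080
B/(C+T) = 3.1888
log10(P) = 7.9620 - 3.1888 = 4.7732
P = 10^4.7732 = 59321.0982 mmHg

59321.0982 mmHg


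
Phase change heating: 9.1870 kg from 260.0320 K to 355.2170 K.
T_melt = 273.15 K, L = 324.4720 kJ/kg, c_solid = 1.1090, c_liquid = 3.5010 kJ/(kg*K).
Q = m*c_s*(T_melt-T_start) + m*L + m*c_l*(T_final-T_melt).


Q1 (sensible, solid) = 9.1870 * 1.1090 * 13.1180 = 133.6512 kJ
Q2 (latent) = 9.1870 * 324.4720 = 2980.9243 kJ
Q3 (sensible, liquid) = 9.1870 * 3.5010 * 82.0670 = 2639.5773 kJ
Q_total = 5754.1528 kJ

5754.1528 kJ


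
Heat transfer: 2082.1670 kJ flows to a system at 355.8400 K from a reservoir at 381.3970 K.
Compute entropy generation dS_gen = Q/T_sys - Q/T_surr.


dS_sys = 2082.1670/355.8400 = 5.8514 kJ/K
dS_surr = -2082.1670/381.3970 = -5.4593 kJ/K
dS_gen = 5.8514 - 5.4593 = 0.3921 kJ/K (irreversible)

dS_gen = 0.3921 kJ/K, irreversible


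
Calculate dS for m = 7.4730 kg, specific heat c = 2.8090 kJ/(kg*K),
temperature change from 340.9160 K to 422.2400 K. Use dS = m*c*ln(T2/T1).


T2/T1 = 1.2385
ln(T2/T1) = 0.2139
dS = 7.4730 * 2.8090 * 0.2139 = 4.4909 kJ/K

4.4909 kJ/K


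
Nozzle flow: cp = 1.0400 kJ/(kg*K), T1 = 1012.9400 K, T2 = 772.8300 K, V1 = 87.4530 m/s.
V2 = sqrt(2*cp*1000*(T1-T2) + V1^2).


dT = 240.1100 K
2*cp*1000*dT = 499428.8000
V1^2 = 7648.0272
V2 = sqrt(507076.8272) = 712.0933 m/s

712.0933 m/s


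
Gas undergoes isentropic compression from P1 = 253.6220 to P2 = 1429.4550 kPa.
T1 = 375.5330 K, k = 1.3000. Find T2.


(k-1)/k = 0.2308
(P2/P1)^exp = 1.4904
T2 = 375.5330 * 1.4904 = 559.6957 K

559.6957 K


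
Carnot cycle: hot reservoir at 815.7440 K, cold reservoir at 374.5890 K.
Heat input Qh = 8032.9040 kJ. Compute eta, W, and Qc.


eta = 1 - 374.5890/815.7440 = 0.5408
W = 0.5408 * 8032.9040 = 4344.2008 kJ
Qc = 8032.9040 - 4344.2008 = 3688.7032 kJ

eta = 54.0801%, W = 4344.2008 kJ, Qc = 3688.7032 kJ


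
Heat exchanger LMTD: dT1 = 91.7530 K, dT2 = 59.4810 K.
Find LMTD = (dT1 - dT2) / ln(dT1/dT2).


dT1/dT2 = 1.5426
ln(dT1/dT2) = 0.4334
LMTD = 32.2720 / 0.4334 = 74.4550 K

74.4550 K


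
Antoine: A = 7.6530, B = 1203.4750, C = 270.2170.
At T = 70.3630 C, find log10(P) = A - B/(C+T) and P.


C+T = 340.5800
B/(C+T) = 3.5336
log10(P) = 7.6530 - 3.5336 = 4.1194
P = 10^4.1194 = 13164.2330 mmHg

13164.2330 mmHg


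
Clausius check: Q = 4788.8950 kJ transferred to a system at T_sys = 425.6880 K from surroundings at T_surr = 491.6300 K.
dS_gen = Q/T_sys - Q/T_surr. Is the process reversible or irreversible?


dS_sys = 4788.8950/425.6880 = 11.2498 kJ/K
dS_surr = -4788.8950/491.6300 = -9.7409 kJ/K
dS_gen = 11.2498 - 9.7409 = 1.5089 kJ/K (irreversible)

dS_gen = 1.5089 kJ/K, irreversible


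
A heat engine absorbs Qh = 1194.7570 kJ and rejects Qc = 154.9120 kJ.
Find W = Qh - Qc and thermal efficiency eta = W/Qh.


W = 1194.7570 - 154.9120 = 1039.8450 kJ
eta = 1039.8450 / 1194.7570 = 0.8703 = 87.0340%

W = 1039.8450 kJ, eta = 87.0340%


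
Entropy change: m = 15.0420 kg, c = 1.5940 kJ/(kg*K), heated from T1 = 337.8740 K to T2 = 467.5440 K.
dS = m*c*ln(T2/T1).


T2/T1 = 1.3838
ln(T2/T1) = 0.3248
dS = 15.0420 * 1.5940 * 0.3248 = 7.7882 kJ/K

7.7882 kJ/K


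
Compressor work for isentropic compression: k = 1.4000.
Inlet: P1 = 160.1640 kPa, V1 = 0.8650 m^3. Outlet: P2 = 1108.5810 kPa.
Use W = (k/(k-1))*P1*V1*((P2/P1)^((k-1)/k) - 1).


(k-1)/k = 0.2857
(P2/P1)^exp = 1.7380
W = 3.5000 * 160.1640 * 0.8650 * (1.7380 - 1) = 357.8693 kJ

357.8693 kJ


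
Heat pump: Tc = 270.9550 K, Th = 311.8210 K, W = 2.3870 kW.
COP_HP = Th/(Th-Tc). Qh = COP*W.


COP = 311.8210 / 40.8660 = 7.6303
Qh = 7.6303 * 2.3870 = 18.2136 kW

COP = 7.6303, Qh = 18.2136 kW


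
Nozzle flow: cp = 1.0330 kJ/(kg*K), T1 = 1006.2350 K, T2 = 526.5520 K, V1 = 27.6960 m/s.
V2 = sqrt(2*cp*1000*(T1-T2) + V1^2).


dT = 479.6830 K
2*cp*1000*dT = 991025.0780
V1^2 = 767.0684
V2 = sqrt(991792.1464) = 995.8876 m/s

995.8876 m/s


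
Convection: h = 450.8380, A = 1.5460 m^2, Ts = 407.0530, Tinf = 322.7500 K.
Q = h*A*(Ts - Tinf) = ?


dT = 84.3030 K
Q = 450.8380 * 1.5460 * 84.3030 = 58758.8157 W

58758.8157 W


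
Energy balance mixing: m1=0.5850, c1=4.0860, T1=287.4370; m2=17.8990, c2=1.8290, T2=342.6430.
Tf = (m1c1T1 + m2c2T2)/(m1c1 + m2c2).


num = 11904.2603
den = 35.1276
Tf = 338.8864 K

338.8864 K


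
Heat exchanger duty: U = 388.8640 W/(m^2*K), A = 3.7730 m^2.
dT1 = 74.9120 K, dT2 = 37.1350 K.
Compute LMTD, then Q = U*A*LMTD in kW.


LMTD = 53.8322 K
Q = 388.8640 * 3.7730 * 53.8322 = 78981.7966 W = 78.9818 kW

78.9818 kW


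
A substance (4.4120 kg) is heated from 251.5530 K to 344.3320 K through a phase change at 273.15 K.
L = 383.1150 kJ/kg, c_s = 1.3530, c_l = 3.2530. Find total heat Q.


Q1 (sensible, solid) = 4.4120 * 1.3530 * 21.5970 = 128.9219 kJ
Q2 (latent) = 4.4120 * 383.1150 = 1690.3034 kJ
Q3 (sensible, liquid) = 4.4120 * 3.2530 * 71.1820 = 1021.6209 kJ
Q_total = 2840.8462 kJ

2840.8462 kJ


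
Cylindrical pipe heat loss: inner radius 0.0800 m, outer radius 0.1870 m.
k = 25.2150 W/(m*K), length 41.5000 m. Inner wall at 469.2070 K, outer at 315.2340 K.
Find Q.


dT = 153.9730 K
ln(ro/ri) = 0.8491
Q = 2*pi*25.2150*41.5000*153.9730 / 0.8491 = 1192289.9524 W

1192289.9524 W


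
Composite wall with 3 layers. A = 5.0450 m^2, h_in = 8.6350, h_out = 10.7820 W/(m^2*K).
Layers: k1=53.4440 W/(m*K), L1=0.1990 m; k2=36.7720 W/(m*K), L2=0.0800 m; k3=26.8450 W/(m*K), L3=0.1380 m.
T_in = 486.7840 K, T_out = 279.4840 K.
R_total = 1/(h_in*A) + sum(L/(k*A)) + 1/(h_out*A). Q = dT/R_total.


R_conv_in = 1/(8.6350*5.0450) = 0.0230
R_1 = 0.1990/(53.4440*5.0450) = 0.0007
R_2 = 0.0800/(36.7720*5.0450) = 0.0004
R_3 = 0.1380/(26.8450*5.0450) = 0.0010
R_conv_out = 1/(10.7820*5.0450) = 0.0184
R_total = 0.0435 K/W
Q = 207.3000 / 0.0435 = 4762.5410 W

R_total = 0.0435 K/W, Q = 4762.5410 W


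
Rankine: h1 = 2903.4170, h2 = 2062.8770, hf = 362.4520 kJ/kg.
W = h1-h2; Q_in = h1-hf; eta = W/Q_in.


W = 840.5400 kJ/kg
Q_in = 2540.9650 kJ/kg
eta = 0.3308 = 33.0796%

eta = 33.0796%


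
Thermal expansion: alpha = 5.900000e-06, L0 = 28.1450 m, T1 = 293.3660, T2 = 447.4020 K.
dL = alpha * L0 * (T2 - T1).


dT = 154.0360 K
dL = 5.900000e-06 * 28.1450 * 154.0360 = 0.025579 m
L_final = 28.170579 m

dL = 0.025579 m


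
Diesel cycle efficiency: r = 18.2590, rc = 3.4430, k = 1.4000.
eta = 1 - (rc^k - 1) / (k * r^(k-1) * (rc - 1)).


r^(k-1) = 3.1959
rc^k = 5.6456
eta = 0.5750 = 57.4988%

57.4988%


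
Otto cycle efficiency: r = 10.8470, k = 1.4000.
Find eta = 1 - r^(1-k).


r^(k-1) = 2.5949
eta = 1 - 1/2.5949 = 0.6146 = 61.4632%

61.4632%


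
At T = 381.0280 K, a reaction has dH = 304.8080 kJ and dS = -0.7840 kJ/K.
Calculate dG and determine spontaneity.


T*dS = 381.0280 * -0.7840 = -298.7260 kJ
dG = 304.8080 + 298.7260 = 603.5340 kJ (non-spontaneous)

dG = 603.5340 kJ, non-spontaneous


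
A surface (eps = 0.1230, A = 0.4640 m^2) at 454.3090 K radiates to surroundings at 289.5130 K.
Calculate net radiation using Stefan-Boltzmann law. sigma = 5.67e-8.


T^4 = 4.2600e+10
Tsurr^4 = 7.0254e+09
Q = 0.1230 * 5.67e-8 * 0.4640 * 3.5574e+10 = 115.1174 W

115.1174 W


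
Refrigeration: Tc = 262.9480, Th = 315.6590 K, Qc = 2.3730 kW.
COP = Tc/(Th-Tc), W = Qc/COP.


COP = 262.9480 / 52.7110 = 4.9885
W = 2.3730 / 4.9885 = 0.4757 kW

COP = 4.9885, W = 0.4757 kW


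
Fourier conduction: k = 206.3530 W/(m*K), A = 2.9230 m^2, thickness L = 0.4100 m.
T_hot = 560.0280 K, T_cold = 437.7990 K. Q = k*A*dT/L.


dT = 122.2290 K
Q = 206.3530 * 2.9230 * 122.2290 / 0.4100 = 179816.6922 W

179816.6922 W


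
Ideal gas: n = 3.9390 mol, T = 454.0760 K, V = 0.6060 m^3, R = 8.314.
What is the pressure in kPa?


P = nRT/V = 3.9390 * 8.314 * 454.0760 / 0.6060
= 14870.4650 / 0.6060 = 24538.7211 Pa = 24.5387 kPa

24.5387 kPa


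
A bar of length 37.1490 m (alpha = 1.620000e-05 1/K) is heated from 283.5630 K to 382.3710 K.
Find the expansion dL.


dT = 98.8080 K
dL = 1.620000e-05 * 37.1490 * 98.8080 = 0.059464 m
L_final = 37.208464 m

dL = 0.059464 m


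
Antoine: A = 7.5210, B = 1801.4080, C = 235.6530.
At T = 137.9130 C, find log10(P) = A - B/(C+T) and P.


C+T = 373.5660
B/(C+T) = 4.8222
log10(P) = 7.5210 - 4.8222 = 2.6988
P = 10^2.6988 = 499.8104 mmHg

499.8104 mmHg


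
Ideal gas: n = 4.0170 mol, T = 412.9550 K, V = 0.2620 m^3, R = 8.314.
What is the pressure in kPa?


P = nRT/V = 4.0170 * 8.314 * 412.9550 / 0.2620
= 13791.5977 / 0.2620 = 52639.6859 Pa = 52.6397 kPa

52.6397 kPa


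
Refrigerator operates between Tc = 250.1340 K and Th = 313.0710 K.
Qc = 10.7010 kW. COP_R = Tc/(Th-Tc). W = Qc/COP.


COP = 250.1340 / 62.9370 = 3.9744
W = 10.7010 / 3.9744 = 2.6925 kW

COP = 3.9744, W = 2.6925 kW


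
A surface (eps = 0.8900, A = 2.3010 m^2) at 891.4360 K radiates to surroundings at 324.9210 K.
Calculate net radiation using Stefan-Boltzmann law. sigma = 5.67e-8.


T^4 = 6.3148e+11
Tsurr^4 = 1.1146e+10
Q = 0.8900 * 5.67e-8 * 2.3010 * 6.2034e+11 = 72030.5126 W

72030.5126 W


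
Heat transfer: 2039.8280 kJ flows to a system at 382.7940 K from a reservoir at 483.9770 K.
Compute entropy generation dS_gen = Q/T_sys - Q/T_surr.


dS_sys = 2039.8280/382.7940 = 5.3288 kJ/K
dS_surr = -2039.8280/483.9770 = -4.2147 kJ/K
dS_gen = 5.3288 - 4.2147 = 1.1141 kJ/K (irreversible)

dS_gen = 1.1141 kJ/K, irreversible


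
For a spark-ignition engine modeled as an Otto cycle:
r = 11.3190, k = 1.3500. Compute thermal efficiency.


r^(k-1) = 2.3379
eta = 1 - 1/2.3379 = 0.5723 = 57.2272%

57.2272%


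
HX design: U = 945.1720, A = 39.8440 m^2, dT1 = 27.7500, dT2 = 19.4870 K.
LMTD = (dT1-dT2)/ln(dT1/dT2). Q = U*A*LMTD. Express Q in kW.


LMTD = 23.3756 K
Q = 945.1720 * 39.8440 * 23.3756 = 880311.8188 W = 880.3118 kW

880.3118 kW


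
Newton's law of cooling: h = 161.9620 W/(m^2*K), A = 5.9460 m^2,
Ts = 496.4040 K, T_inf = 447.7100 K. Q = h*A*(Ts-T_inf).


dT = 48.6940 K
Q = 161.9620 * 5.9460 * 48.6940 = 46893.5906 W

46893.5906 W


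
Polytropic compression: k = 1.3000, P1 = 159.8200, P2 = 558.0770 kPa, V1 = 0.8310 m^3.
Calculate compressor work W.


(k-1)/k = 0.2308
(P2/P1)^exp = 1.3345
W = 4.3333 * 159.8200 * 0.8310 * (1.3345 - 1) = 192.5152 kJ

192.5152 kJ


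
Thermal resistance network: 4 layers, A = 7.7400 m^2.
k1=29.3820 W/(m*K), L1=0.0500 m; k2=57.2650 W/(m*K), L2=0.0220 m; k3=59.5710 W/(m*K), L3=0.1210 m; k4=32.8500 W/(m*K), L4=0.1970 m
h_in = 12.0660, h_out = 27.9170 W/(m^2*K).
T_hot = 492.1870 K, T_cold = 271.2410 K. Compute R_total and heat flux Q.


R_conv_in = 1/(12.0660*7.7400) = 0.0107
R_1 = 0.0500/(29.3820*7.7400) = 0.0002
R_2 = 0.0220/(57.2650*7.7400) = 4.9636e-05
R_3 = 0.1210/(59.5710*7.7400) = 0.0003
R_4 = 0.1970/(32.8500*7.7400) = 0.0008
R_conv_out = 1/(27.9170*7.7400) = 0.0046
R_total = 0.0166 K/W
Q = 220.9460 / 0.0166 = 13276.1059 W

R_total = 0.0166 K/W, Q = 13276.1059 W


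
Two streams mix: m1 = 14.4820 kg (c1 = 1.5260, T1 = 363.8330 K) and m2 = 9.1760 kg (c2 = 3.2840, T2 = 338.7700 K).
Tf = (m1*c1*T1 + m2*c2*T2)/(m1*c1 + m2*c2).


num = 18249.0288
den = 52.2335
Tf = 349.3739 K

349.3739 K


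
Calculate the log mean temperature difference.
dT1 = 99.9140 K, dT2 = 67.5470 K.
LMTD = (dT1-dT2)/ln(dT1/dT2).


dT1/dT2 = 1.4792
ln(dT1/dT2) = 0.3915
LMTD = 32.3670 / 0.3915 = 82.6773 K

82.6773 K


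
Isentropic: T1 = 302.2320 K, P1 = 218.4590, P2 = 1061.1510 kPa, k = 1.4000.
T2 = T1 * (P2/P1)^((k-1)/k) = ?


(k-1)/k = 0.2857
(P2/P1)^exp = 1.5708
T2 = 302.2320 * 1.5708 = 474.7411 K

474.7411 K


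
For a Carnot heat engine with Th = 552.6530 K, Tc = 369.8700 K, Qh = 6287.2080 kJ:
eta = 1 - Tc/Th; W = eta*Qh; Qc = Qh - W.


eta = 1 - 369.8700/552.6530 = 0.3307
W = 0.3307 * 6287.2080 = 2079.4146 kJ
Qc = 6287.2080 - 2079.4146 = 4207.7934 kJ

eta = 33.0737%, W = 2079.4146 kJ, Qc = 4207.7934 kJ


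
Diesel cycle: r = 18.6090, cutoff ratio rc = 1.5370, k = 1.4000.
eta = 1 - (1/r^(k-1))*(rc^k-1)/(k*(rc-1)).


r^(k-1) = 3.2202
rc^k = 1.8253
eta = 0.6591 = 65.9089%

65.9089%


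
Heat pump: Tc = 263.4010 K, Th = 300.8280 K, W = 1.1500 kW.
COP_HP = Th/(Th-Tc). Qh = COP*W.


COP = 300.8280 / 37.4270 = 8.0377
Qh = 8.0377 * 1.1500 = 9.2434 kW

COP = 8.0377, Qh = 9.2434 kW


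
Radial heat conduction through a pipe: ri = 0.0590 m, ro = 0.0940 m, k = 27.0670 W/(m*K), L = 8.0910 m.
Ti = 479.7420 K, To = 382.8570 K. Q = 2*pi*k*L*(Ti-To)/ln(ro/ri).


dT = 96.8850 K
ln(ro/ri) = 0.4658
Q = 2*pi*27.0670*8.0910*96.8850 / 0.4658 = 286232.5567 W

286232.5567 W


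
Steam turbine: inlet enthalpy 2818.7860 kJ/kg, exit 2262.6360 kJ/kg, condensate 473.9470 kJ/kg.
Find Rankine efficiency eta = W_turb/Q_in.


W = 556.1500 kJ/kg
Q_in = 2344.8390 kJ/kg
eta = 0.2372 = 23.7180%

eta = 23.7180%


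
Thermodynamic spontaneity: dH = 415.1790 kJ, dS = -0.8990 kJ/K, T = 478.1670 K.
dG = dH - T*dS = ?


T*dS = 478.1670 * -0.8990 = -429.8721 kJ
dG = 415.1790 + 429.8721 = 845.0511 kJ (non-spontaneous)

dG = 845.0511 kJ, non-spontaneous


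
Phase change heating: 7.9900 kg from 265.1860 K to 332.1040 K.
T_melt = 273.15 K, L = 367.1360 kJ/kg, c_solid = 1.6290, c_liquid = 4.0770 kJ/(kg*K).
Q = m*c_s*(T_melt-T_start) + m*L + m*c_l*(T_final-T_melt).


Q1 (sensible, solid) = 7.9900 * 1.6290 * 7.9640 = 103.6571 kJ
Q2 (latent) = 7.9900 * 367.1360 = 2933.4166 kJ
Q3 (sensible, liquid) = 7.9900 * 4.0770 * 58.9540 = 1920.4401 kJ
Q_total = 4957.5139 kJ

4957.5139 kJ


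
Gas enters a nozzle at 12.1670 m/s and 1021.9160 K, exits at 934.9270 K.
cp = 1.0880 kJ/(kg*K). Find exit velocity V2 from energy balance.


dT = 86.9890 K
2*cp*1000*dT = 189288.0640
V1^2 = 148.0359
V2 = sqrt(189436.0999) = 435.2426 m/s

435.2426 m/s


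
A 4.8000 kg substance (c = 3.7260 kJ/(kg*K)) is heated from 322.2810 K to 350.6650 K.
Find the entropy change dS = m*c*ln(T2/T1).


T2/T1 = 1.0881
ln(T2/T1) = 0.0844
dS = 4.8000 * 3.7260 * 0.0844 = 1.5096 kJ/K

1.5096 kJ/K


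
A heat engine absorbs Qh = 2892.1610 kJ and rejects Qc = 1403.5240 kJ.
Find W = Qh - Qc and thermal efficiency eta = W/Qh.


W = 2892.1610 - 1403.5240 = 1488.6370 kJ
eta = 1488.6370 / 2892.1610 = 0.5147 = 51.4714%

W = 1488.6370 kJ, eta = 51.4714%


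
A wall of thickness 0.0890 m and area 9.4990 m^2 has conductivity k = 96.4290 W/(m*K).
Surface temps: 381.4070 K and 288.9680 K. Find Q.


dT = 92.4390 K
Q = 96.4290 * 9.4990 * 92.4390 / 0.0890 = 951372.9140 W

951372.9140 W


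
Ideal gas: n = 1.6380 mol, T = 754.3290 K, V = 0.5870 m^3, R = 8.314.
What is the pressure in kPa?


P = nRT/V = 1.6380 * 8.314 * 754.3290 / 0.5870
= 10272.7028 / 0.5870 = 17500.3454 Pa = 17.5003 kPa

17.5003 kPa


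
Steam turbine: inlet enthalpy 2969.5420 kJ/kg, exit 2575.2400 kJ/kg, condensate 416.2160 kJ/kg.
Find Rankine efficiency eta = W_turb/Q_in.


W = 394.3020 kJ/kg
Q_in = 2553.3260 kJ/kg
eta = 0.1544 = 15.4427%

eta = 15.4427%


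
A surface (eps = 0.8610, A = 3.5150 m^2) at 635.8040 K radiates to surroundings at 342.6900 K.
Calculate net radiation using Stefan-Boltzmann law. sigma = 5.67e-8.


T^4 = 1.6342e+11
Tsurr^4 = 1.3791e+10
Q = 0.8610 * 5.67e-8 * 3.5150 * 1.4962e+11 = 25675.1559 W

25675.1559 W


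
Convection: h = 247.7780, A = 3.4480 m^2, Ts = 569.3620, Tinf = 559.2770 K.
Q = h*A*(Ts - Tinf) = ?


dT = 10.0850 K
Q = 247.7780 * 3.4480 * 10.0850 = 8616.0042 W

8616.0042 W


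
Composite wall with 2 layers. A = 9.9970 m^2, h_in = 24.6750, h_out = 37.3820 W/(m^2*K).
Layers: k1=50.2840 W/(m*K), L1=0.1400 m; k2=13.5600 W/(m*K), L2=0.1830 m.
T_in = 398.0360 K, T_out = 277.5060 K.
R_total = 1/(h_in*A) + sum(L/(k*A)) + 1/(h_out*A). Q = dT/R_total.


R_conv_in = 1/(24.6750*9.9970) = 0.0041
R_1 = 0.1400/(50.2840*9.9970) = 0.0003
R_2 = 0.1830/(13.5600*9.9970) = 0.0013
R_conv_out = 1/(37.3820*9.9970) = 0.0027
R_total = 0.0084 K/W
Q = 120.5300 / 0.0084 = 14420.4780 W

R_total = 0.0084 K/W, Q = 14420.4780 W


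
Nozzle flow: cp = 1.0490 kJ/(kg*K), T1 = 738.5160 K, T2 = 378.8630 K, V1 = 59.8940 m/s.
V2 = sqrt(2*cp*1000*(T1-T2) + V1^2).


dT = 359.6530 K
2*cp*1000*dT = 754551.9940
V1^2 = 3587.2912
V2 = sqrt(758139.2852) = 870.7119 m/s

870.7119 m/s


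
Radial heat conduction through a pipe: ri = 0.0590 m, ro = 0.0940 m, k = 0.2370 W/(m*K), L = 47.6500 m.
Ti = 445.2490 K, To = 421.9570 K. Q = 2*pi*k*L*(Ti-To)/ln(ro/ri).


dT = 23.2920 K
ln(ro/ri) = 0.4658
Q = 2*pi*0.2370*47.6500*23.2920 / 0.4658 = 3548.4460 W

3548.4460 W


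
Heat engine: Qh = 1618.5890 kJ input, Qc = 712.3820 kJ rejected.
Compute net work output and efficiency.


W = 1618.5890 - 712.3820 = 906.2070 kJ
eta = 906.2070 / 1618.5890 = 0.5599 = 55.9875%

W = 906.2070 kJ, eta = 55.9875%


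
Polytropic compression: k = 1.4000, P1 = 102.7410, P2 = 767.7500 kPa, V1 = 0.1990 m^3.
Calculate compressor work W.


(k-1)/k = 0.2857
(P2/P1)^exp = 1.7765
W = 3.5000 * 102.7410 * 0.1990 * (1.7765 - 1) = 55.5655 kJ

55.5655 kJ


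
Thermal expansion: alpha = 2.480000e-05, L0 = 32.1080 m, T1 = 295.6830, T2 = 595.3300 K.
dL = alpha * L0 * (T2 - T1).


dT = 299.6470 K
dL = 2.480000e-05 * 32.1080 * 299.6470 = 0.238602 m
L_final = 32.346602 m

dL = 0.238602 m


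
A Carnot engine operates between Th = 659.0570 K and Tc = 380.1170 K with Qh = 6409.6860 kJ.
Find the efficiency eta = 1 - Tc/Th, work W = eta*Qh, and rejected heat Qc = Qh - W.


eta = 1 - 380.1170/659.0570 = 0.4232
W = 0.4232 * 6409.6860 = 2712.8425 kJ
Qc = 6409.6860 - 2712.8425 = 3696.8435 kJ

eta = 42.3241%, W = 2712.8425 kJ, Qc = 3696.8435 kJ


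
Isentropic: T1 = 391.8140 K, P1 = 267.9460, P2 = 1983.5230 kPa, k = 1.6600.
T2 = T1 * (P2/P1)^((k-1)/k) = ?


(k-1)/k = 0.3976
(P2/P1)^exp = 2.2165
T2 = 391.8140 * 2.2165 = 868.4424 K

868.4424 K


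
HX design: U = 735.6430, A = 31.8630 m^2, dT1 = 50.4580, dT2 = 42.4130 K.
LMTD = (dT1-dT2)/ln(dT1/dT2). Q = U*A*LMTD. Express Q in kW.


LMTD = 46.3191 K
Q = 735.6430 * 31.8630 * 46.3191 = 1085710.4927 W = 1085.7105 kW

1085.7105 kW


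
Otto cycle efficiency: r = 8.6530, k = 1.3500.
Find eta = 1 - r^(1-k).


r^(k-1) = 2.1282
eta = 1 - 1/2.1282 = 0.5301 = 53.0115%

53.0115%
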